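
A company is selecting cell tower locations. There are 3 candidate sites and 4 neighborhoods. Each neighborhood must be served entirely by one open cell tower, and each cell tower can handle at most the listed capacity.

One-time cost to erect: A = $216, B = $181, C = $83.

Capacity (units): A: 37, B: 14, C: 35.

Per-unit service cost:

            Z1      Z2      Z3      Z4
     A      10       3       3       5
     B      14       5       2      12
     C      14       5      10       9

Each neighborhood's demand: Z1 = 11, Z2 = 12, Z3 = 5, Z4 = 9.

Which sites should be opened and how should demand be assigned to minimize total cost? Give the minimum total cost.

Open {A}: Z1→A 10·11=110, Z2→A 3·12=36, Z3→A 3·5=15, Z4→A 5·9=45.
Loads: A carries 37/37. Service 206; fixed 216; total 422.
Next best feasible plan costs 505.

Minimum total cost: 422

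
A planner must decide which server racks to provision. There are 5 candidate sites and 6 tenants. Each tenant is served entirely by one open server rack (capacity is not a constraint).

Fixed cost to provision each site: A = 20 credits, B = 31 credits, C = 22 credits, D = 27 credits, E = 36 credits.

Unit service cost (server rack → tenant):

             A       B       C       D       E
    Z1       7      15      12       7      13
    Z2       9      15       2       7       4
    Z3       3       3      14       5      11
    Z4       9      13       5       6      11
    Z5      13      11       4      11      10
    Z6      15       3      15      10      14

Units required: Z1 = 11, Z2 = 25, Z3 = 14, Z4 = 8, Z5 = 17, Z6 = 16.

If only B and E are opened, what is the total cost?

Total cost: 658

Each tenant is assigned to its cheapest site among the open ones.
{B, E}: Z1→E 13·11=143, Z2→E 4·25=100, Z3→B 3·14=42, Z4→E 11·8=88, Z5→E 10·17=170, Z6→B 3·16=48. Service 591; fixed 67; total 658.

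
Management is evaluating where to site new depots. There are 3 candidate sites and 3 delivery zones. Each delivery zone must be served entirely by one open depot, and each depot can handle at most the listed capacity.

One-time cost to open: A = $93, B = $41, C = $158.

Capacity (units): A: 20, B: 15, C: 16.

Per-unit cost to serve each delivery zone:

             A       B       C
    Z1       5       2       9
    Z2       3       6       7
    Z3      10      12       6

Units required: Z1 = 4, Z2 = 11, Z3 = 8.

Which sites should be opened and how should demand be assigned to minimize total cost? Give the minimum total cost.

Open {A, B}: Z1→B 2·4=8, Z2→A 3·11=33, Z3→A 10·8=80.
Loads: A carries 19/20, B carries 4/15. Service 121; fixed 134; total 255.
Next best feasible plan costs 271.

Minimum total cost: 255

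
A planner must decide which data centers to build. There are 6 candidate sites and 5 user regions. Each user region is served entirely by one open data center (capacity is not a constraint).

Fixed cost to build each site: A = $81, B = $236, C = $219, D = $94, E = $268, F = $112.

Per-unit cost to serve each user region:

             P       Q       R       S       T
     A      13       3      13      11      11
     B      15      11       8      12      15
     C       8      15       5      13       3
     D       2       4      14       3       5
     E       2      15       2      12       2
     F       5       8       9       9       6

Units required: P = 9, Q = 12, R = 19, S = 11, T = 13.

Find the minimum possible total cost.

For any fixed open set, each user region goes to its cheapest open site; total = fixed + service.
{D}: P→D 2·9=18, Q→D 4·12=48, R→D 14·19=266, S→D 3·11=33, T→D 5·13=65. Service 430; fixed 94; total 524.
{D, E}: P→D 2·9=18, Q→D 4·12=48, R→E 2·19=38, S→D 3·11=33, T→E 2·13=26. Service 163; fixed 362; total 525.
{D, F}: service 335 + fixed 206 = 541
{A, B, C, D, E, F}: service 151 + fixed 1010 = 1161
No other subset beats 524.

Minimum total cost: 524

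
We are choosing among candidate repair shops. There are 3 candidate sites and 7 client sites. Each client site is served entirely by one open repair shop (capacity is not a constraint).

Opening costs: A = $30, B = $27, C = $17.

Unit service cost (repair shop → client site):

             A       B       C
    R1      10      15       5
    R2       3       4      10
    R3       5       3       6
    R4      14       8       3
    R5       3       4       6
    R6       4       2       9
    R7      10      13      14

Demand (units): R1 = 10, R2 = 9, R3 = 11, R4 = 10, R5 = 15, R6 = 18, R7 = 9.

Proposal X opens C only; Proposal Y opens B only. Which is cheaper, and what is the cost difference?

Proposal X: {C}: R1→C 5·10=50, R2→C 10·9=90, R3→C 6·11=66, R4→C 3·10=30, R5→C 6·15=90, R6→C 9·18=162, R7→C 14·9=126. Service 614; fixed 17; total 631.
Proposal Y: {B}: R1→B 15·10=150, R2→B 4·9=36, R3→B 3·11=33, R4→B 8·10=80, R5→B 4·15=60, R6→B 2·18=36, R7→B 13·9=117. Service 512; fixed 27; total 539.
Difference: |631 − 539| = 92.

Proposal Y is cheaper by 92.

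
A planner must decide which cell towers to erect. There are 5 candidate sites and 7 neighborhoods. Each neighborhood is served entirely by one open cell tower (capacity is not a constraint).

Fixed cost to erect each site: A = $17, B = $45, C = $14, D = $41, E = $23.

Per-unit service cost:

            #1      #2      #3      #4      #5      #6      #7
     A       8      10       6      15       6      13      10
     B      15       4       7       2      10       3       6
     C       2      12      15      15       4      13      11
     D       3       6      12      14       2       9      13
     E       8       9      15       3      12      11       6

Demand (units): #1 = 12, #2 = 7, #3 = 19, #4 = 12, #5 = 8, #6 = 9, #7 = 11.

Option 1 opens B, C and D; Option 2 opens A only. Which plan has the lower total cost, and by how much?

Option 1 is cheaper by 334.

Option 1: {B, C, D}: #1→C 2·12=24, #2→B 4·7=28, #3→B 7·19=133, #4→B 2·12=24, #5→D 2·8=16, #6→B 3·9=27, #7→B 6·11=66. Service 318; fixed 100; total 418.
Option 2: {A}: #1→A 8·12=96, #2→A 10·7=70, #3→A 6·19=114, #4→A 15·12=180, #5→A 6·8=48, #6→A 13·9=117, #7→A 10·11=110. Service 735; fixed 17; total 752.
Difference: |418 − 752| = 334.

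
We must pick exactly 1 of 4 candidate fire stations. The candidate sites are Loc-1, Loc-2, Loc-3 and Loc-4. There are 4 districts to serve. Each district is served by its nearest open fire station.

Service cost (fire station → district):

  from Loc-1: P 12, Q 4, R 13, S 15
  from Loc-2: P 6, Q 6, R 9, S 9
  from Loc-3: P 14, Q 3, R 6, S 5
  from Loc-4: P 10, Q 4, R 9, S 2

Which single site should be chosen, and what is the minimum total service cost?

Choose Loc-4 only; total service cost 25.

With exactly 1 open, each district uses its cheapest among the chosen.
{Loc-4}: P→Loc-4 10, Q→Loc-4 4, R→Loc-4 9, S→Loc-4 2. Service cost 25.
{Loc-3}: service cost 28
{Loc-2}: service cost 30
Among all 4 size-1 choices, {Loc-4} is lowest.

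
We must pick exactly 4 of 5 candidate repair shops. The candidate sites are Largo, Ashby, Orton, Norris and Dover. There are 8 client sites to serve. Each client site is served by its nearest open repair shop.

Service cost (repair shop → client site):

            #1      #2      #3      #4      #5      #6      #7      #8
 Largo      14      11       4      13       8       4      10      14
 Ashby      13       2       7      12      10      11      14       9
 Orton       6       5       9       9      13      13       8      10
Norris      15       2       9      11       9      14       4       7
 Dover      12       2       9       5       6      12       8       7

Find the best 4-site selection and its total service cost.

Choose Largo, Orton, Norris and Dover; total service cost 38.

With exactly 4 open, each client site uses its cheapest among the chosen.
{Largo, Orton, Norris, Dover}: #1→Orton 6, #2→Norris 2, #3→Largo 4, #4→Dover 5, #5→Dover 6, #6→Largo 4, #7→Norris 4, #8→Norris 7. Service cost 38.
{Largo, Ashby, Orton, Dover}: service cost 42
{Largo, Ashby, Orton, Norris}: service cost 44
Among all 5 size-4 choices, {Largo, Orton, Norris, Dover} is lowest.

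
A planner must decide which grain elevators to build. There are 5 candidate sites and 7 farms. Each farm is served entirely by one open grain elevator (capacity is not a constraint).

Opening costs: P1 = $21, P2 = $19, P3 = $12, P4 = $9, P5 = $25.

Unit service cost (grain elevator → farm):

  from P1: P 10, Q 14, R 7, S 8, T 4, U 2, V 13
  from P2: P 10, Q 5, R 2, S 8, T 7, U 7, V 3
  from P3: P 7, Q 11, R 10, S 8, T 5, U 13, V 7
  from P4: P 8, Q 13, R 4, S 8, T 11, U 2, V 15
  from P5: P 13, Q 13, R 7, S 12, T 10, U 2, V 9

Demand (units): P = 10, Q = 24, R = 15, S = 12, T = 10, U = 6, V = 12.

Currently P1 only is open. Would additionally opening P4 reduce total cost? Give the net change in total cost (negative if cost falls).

Current service cost with {P1}: 845.
Adding P4: each farm re-picks its cheapest; new service cost 756, saving 89.
Extra fixed cost: 9. Net change = 9 − 89 = -80.
(Totals: 866 → 786.)

Yes — net change −80 (cost falls by 80).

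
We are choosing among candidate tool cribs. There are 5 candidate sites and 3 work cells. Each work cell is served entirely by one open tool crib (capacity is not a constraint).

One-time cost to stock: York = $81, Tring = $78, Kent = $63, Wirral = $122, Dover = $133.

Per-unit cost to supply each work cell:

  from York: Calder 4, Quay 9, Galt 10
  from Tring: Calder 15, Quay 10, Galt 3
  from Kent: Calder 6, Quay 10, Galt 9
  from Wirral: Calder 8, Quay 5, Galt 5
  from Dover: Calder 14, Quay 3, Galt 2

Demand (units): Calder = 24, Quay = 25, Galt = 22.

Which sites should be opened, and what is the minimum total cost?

For any fixed open set, each work cell goes to its cheapest open site; total = fixed + service.
{York, Dover}: Calder→York 4·24=96, Quay→Dover 3·25=75, Galt→Dover 2·22=44. Service 215; fixed 214; total 429.
{Kent, Dover}: Calder→Kent 6·24=144, Quay→Dover 3·25=75, Galt→Dover 2·22=44. Service 263; fixed 196; total 459.
{York, Kent, Dover}: service 215 + fixed 277 = 492
{York, Tring, Kent, Wirral, Dover}: Calder→York 4·24=96, Quay→Dover 3·25=75, Galt→Dover 2·22=44. Service 215; fixed 477; total 692.
No other subset beats 429.

Open York and Dover; minimum total cost 429.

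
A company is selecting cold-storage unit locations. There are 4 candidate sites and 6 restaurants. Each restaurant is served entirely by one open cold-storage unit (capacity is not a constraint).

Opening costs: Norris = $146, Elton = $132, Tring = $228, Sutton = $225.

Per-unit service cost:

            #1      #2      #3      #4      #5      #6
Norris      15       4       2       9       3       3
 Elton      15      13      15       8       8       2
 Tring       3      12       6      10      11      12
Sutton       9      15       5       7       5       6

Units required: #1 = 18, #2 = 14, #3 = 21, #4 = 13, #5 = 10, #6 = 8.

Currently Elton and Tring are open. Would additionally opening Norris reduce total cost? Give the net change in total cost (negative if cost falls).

Current service cost with {Elton, Tring}: 548.
Adding Norris: each restaurant re-picks its cheapest; new service cost 302, saving 246.
Extra fixed cost: 146. Net change = 146 − 246 = -100.
(Totals: 908 → 808.)

Yes — net change −100 (cost falls by 100).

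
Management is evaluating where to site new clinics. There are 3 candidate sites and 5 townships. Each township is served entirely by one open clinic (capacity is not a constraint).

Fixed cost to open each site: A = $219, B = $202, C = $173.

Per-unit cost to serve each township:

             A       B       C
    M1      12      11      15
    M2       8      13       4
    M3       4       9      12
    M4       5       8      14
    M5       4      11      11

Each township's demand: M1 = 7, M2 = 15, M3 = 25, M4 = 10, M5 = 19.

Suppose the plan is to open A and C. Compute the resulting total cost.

Total cost: 762

Each township is assigned to its cheapest site among the open ones.
{A, C}: M1→A 12·7=84, M2→C 4·15=60, M3→A 4·25=100, M4→A 5·10=50, M5→A 4·19=76. Service 370; fixed 392; total 762.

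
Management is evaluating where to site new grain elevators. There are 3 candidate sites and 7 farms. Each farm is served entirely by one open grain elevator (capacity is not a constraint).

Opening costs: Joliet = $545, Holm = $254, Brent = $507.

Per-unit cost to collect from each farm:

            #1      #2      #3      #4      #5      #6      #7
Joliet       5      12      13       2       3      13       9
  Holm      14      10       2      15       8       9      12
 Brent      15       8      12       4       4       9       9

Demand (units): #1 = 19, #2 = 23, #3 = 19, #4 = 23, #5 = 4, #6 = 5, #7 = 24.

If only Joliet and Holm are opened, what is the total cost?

Each farm is assigned to its cheapest site among the open ones.
{Joliet, Holm}: #1→Joliet 5·19=95, #2→Holm 10·23=230, #3→Holm 2·19=38, #4→Joliet 2·23=46, #5→Joliet 3·4=12, #6→Holm 9·5=45, #7→Joliet 9·24=216. Service 682; fixed 799; total 1481.

Total cost: 1481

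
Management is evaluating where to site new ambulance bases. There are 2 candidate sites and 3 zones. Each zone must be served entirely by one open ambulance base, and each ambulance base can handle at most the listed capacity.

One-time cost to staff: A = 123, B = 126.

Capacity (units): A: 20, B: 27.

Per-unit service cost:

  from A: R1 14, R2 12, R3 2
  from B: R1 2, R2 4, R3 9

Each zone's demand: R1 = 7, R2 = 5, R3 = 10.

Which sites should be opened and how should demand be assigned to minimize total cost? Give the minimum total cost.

Open {B}: R1→B 2·7=14, R2→B 4·5=20, R3→B 9·10=90.
Loads: B carries 22/27. Service 124; fixed 126; total 250.
Next best feasible plan costs 303.

Minimum total cost: 250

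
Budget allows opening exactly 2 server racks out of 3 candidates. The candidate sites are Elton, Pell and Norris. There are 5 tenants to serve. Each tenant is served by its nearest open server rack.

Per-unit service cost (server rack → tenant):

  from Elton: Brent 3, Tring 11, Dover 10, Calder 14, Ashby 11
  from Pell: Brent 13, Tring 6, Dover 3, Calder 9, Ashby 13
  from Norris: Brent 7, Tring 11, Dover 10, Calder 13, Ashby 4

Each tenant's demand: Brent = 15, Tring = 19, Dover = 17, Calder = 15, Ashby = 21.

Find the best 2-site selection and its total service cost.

Choose Pell and Norris; total service cost 489.

With exactly 2 open, each tenant uses its cheapest among the chosen.
{Pell, Norris}: Brent→Norris 7·15=105, Tring→Pell 6·19=114, Dover→Pell 3·17=51, Calder→Pell 9·15=135, Ashby→Norris 4·21=84. Service cost 489.
{Elton, Pell}: service cost 576
{Elton, Norris}: service cost 703
Among all 3 size-2 choices, {Pell, Norris} is lowest.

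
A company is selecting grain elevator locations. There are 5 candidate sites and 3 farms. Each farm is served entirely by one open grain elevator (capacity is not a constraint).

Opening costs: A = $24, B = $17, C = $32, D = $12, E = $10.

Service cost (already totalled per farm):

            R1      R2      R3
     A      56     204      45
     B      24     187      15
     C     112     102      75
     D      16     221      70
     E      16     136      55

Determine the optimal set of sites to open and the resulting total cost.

Open B and C; minimum total cost 190.

For any fixed open set, each farm goes to its cheapest open site; total = fixed + service.
{B, C}: R1→B 24, R2→C 102, R3→B 15. Service 141; fixed 49; total 190.
{B, C, E}: R1→E 16, R2→C 102, R3→B 15. Service 133; fixed 59; total 192.
{B, C, D}: service 133 + fixed 61 = 194
{A, B, C, D, E}: R1→D 16, R2→C 102, R3→B 15. Service 133; fixed 95; total 228.
No other subset beats 190.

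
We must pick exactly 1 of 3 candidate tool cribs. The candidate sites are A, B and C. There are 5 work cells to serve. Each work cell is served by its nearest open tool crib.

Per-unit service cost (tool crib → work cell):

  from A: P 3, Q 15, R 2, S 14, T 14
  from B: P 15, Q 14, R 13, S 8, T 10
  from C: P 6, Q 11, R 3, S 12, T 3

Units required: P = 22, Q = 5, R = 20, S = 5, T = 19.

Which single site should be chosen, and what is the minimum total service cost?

With exactly 1 open, each work cell uses its cheapest among the chosen.
{C}: P→C 6·22=132, Q→C 11·5=55, R→C 3·20=60, S→C 12·5=60, T→C 3·19=57. Service cost 364.
{A}: service cost 517
{B}: service cost 890
Among all 3 size-1 choices, {C} is lowest.

Choose C only; total service cost 364.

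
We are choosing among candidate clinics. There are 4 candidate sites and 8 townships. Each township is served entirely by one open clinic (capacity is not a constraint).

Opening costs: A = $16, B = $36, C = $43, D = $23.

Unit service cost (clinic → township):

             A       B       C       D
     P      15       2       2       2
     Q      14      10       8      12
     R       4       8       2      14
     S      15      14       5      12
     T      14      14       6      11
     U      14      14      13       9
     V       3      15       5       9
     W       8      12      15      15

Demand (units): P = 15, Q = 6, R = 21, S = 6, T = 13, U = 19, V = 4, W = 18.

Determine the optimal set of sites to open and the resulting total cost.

For any fixed open set, each township goes to its cheapest open site; total = fixed + service.
{A, C, D}: P→C 2·15=30, Q→C 8·6=48, R→C 2·21=42, S→C 5·6=30, T→C 6·13=78, U→D 9·19=171, V→A 3·4=12, W→A 8·18=144. Service 555; fixed 82; total 637.
{A, B, C, D}: P→B 2·15=30, Q→C 8·6=48, R→C 2·21=42, S→C 5·6=30, T→C 6·13=78, U→D 9·19=171, V→A 3·4=12, W→A 8·18=144. Service 555; fixed 118; total 673.
{A, C}: service 631 + fixed 59 = 690
{A}: service 1087 + fixed 16 = 1103
No other subset beats 637.

Open A, C and D; minimum total cost 637.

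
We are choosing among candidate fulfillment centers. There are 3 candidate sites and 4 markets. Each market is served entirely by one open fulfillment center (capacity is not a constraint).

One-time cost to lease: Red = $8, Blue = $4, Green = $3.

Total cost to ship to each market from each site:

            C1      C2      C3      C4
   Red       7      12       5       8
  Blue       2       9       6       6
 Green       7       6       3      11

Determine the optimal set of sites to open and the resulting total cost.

For any fixed open set, each market goes to its cheapest open site; total = fixed + service.
{Blue, Green}: C1→Blue 2, C2→Green 6, C3→Green 3, C4→Blue 6. Service 17; fixed 7; total 24.
{Blue}: C1→Blue 2, C2→Blue 9, C3→Blue 6, C4→Blue 6. Service 23; fixed 4; total 27.
{Green}: C1→Green 7, C2→Green 6, C3→Green 3, C4→Green 11. Service 27; fixed 3; total 30.
{Red, Blue, Green}: C1→Blue 2, C2→Green 6, C3→Green 3, C4→Blue 6. Service 17; fixed 15; total 32.
No other subset beats 24.

Open Blue and Green; minimum total cost 24.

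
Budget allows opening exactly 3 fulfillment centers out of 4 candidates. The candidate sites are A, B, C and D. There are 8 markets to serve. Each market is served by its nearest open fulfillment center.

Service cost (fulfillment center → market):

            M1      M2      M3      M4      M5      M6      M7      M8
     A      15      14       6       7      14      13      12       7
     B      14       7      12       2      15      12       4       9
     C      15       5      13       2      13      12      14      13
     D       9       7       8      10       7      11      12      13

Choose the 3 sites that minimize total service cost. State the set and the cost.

With exactly 3 open, each market uses its cheapest among the chosen.
{A, B, D}: M1→D 9, M2→B 7, M3→A 6, M4→B 2, M5→D 7, M6→D 11, M7→B 4, M8→A 7. Service cost 53.
{B, C, D}: service cost 55
{A, C, D}: service cost 59
Among all 4 size-3 choices, {A, B, D} is lowest.

Choose A, B and D; total service cost 53.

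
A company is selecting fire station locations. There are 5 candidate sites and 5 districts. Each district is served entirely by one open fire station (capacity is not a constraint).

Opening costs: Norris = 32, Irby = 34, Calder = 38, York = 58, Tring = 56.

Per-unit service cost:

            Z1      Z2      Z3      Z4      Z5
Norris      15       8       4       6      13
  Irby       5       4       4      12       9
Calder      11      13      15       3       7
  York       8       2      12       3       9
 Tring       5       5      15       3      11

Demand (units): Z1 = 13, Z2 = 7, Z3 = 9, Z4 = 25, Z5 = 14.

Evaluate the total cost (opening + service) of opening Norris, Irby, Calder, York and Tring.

Each district is assigned to its cheapest site among the open ones.
{Norris, Irby, Calder, York, Tring}: Z1→Irby 5·13=65, Z2→York 2·7=14, Z3→Norris 4·9=36, Z4→Calder 3·25=75, Z5→Calder 7·14=98. Service 288; fixed 218; total 506.

Total cost: 506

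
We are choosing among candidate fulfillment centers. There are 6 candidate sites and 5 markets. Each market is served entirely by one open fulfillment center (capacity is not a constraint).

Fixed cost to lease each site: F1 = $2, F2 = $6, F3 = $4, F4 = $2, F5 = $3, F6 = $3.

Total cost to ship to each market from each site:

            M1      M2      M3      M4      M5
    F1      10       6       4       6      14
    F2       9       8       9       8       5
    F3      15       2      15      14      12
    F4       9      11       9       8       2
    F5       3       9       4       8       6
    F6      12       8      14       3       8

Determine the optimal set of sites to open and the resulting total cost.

For any fixed open set, each market goes to its cheapest open site; total = fixed + service.
{F3, F4, F5, F6}: M1→F5 3, M2→F3 2, M3→F5 4, M4→F6 3, M5→F4 2. Service 14; fixed 12; total 26.
{F1, F3, F4, F5}: M1→F5 3, M2→F3 2, M3→F1 4, M4→F1 6, M5→F4 2. Service 17; fixed 11; total 28.
{F1, F3, F4, F5, F6}: M1→F5 3, M2→F3 2, M3→F1 4, M4→F6 3, M5→F4 2. Service 14; fixed 14; total 28.
{F1, F2, F3, F4, F5, F6}: service 14 + fixed 20 = 34
No other subset beats 26.

Open F3, F4, F5 and F6; minimum total cost 26.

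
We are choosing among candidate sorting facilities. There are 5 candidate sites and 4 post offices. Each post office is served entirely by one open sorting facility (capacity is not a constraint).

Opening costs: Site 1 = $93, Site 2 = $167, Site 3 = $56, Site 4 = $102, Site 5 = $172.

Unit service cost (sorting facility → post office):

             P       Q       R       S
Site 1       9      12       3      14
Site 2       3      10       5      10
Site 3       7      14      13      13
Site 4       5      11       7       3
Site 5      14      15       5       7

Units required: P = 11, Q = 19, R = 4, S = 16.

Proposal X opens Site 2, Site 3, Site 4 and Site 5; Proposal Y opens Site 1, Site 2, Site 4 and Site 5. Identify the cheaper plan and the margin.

Proposal X is cheaper by 29.

Proposal X: {Site 2, Site 3, Site 4, Site 5}: P→Site 2 3·11=33, Q→Site 2 10·19=190, R→Site 2 5·4=20, S→Site 4 3·16=48. Service 291; fixed 497; total 788.
Proposal Y: {Site 1, Site 2, Site 4, Site 5}: P→Site 2 3·11=33, Q→Site 2 10·19=190, R→Site 1 3·4=12, S→Site 4 3·16=48. Service 283; fixed 534; total 817.
Difference: |788 − 817| = 29.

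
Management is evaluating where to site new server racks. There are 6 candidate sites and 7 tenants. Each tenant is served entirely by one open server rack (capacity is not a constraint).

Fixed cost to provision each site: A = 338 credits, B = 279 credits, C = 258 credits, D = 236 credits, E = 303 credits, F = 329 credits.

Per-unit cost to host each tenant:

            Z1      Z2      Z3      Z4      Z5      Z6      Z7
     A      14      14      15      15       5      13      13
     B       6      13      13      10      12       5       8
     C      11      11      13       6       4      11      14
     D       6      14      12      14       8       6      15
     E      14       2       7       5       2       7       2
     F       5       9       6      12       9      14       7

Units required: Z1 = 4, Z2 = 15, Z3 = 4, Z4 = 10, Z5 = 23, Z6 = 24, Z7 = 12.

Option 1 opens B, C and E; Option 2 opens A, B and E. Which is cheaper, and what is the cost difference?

Option 1 is cheaper by 80.

Option 1: {B, C, E}: Z1→B 6·4=24, Z2→E 2·15=30, Z3→E 7·4=28, Z4→E 5·10=50, Z5→E 2·23=46, Z6→B 5·24=120, Z7→E 2·12=24. Service 322; fixed 840; total 1162.
Option 2: {A, B, E}: Z1→B 6·4=24, Z2→E 2·15=30, Z3→E 7·4=28, Z4→E 5·10=50, Z5→E 2·23=46, Z6→B 5·24=120, Z7→E 2·12=24. Service 322; fixed 920; total 1242.
Difference: |1162 − 1242| = 80.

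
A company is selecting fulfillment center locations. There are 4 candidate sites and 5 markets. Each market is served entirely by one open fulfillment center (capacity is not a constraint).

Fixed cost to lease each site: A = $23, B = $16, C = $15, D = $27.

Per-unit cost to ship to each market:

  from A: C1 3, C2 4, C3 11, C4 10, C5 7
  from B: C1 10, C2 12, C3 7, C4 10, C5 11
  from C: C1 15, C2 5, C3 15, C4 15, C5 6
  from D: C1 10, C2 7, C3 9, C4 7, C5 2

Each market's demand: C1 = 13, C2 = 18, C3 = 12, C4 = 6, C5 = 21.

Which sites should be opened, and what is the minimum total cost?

For any fixed open set, each market goes to its cheapest open site; total = fixed + service.
{A, B, D}: C1→A 3·13=39, C2→A 4·18=72, C3→B 7·12=84, C4→D 7·6=42, C5→D 2·21=42. Service 279; fixed 66; total 345.
{A, D}: service 303 + fixed 50 = 353
{A, B, C, D}: service 279 + fixed 81 = 360
{C}: C1→C 15·13=195, C2→C 5·18=90, C3→C 15·12=180, C4→C 15·6=90, C5→C 6·21=126. Service 681; fixed 15; total 696.
(All 15 nonempty subsets were checked; A, B and D is lowest.)

Open A, B and D; minimum total cost 345.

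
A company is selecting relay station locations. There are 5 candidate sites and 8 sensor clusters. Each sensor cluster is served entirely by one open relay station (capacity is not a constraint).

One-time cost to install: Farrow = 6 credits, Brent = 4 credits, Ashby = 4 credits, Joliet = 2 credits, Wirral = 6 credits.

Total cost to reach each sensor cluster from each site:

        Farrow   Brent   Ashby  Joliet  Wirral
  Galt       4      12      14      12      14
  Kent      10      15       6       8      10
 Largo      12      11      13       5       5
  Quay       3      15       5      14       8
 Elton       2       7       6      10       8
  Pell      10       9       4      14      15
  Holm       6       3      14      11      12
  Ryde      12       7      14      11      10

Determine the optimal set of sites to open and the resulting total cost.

Open Farrow, Brent, Ashby and Joliet; minimum total cost 50.

For any fixed open set, each sensor cluster goes to its cheapest open site; total = fixed + service.
{Farrow, Brent, Ashby, Joliet}: Galt→Farrow 4, Kent→Ashby 6, Largo→Joliet 5, Quay→Farrow 3, Elton→Farrow 2, Pell→Ashby 4, Holm→Brent 3, Ryde→Brent 7. Service 34; fixed 16; total 50.
{Farrow, Brent, Joliet}: service 41 + fixed 12 = 53
{Farrow, Ashby, Joliet}: Galt→Farrow 4, Kent→Ashby 6, Largo→Joliet 5, Quay→Farrow 3, Elton→Farrow 2, Pell→Ashby 4, Holm→Farrow 6, Ryde→Joliet 11. Service 41; fixed 12; total 53.
{Farrow, Brent, Ashby, Joliet, Wirral}: Galt→Farrow 4, Kent→Ashby 6, Largo→Joliet 5, Quay→Farrow 3, Elton→Farrow 2, Pell→Ashby 4, Holm→Brent 3, Ryde→Brent 7. Service 34; fixed 22; total 56.
No other subset beats 50.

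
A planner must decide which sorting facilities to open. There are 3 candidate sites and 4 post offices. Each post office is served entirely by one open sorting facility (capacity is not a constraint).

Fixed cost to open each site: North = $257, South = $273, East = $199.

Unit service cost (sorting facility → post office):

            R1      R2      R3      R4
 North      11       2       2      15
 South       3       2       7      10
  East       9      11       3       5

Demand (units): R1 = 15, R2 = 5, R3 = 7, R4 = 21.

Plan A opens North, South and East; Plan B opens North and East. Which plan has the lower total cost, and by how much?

Plan A: {North, South, East}: R1→South 3·15=45, R2→North 2·5=10, R3→North 2·7=14, R4→East 5·21=105. Service 174; fixed 729; total 903.
Plan B: {North, East}: R1→East 9·15=135, R2→North 2·5=10, R3→North 2·7=14, R4→East 5·21=105. Service 264; fixed 456; total 720.
Difference: |903 − 720| = 183.

Plan B is cheaper by 183.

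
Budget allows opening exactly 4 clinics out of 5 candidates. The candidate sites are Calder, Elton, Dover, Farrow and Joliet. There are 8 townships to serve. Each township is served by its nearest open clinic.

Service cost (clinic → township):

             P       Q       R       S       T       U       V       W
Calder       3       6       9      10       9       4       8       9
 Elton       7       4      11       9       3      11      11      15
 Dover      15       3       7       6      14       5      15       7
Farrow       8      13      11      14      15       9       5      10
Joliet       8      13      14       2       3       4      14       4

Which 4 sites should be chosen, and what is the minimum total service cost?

With exactly 4 open, each township uses its cheapest among the chosen.
{Calder, Dover, Farrow, Joliet}: P→Calder 3, Q→Dover 3, R→Dover 7, S→Joliet 2, T→Joliet 3, U→Calder 4, V→Farrow 5, W→Joliet 4. Service cost 31.
{Calder, Elton, Dover, Joliet}: service cost 34
{Calder, Elton, Farrow, Joliet}: service cost 34
Among all 5 size-4 choices, {Calder, Dover, Farrow, Joliet} is lowest.

Choose Calder, Dover, Farrow and Joliet; total service cost 31.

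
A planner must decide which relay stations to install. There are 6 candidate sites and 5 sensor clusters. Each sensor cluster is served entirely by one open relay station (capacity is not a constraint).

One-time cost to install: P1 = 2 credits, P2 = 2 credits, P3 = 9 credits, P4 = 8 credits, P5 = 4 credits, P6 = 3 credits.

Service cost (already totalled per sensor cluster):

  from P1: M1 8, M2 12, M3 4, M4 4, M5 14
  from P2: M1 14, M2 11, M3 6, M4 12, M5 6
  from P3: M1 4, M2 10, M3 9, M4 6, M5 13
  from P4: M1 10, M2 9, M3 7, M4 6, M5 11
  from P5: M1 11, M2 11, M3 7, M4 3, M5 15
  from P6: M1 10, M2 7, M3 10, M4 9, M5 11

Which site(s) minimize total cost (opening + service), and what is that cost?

Open P1, P2 and P6; minimum total cost 36.

For any fixed open set, each sensor cluster goes to its cheapest open site; total = fixed + service.
{P1, P2, P6}: M1→P1 8, M2→P6 7, M3→P1 4, M4→P1 4, M5→P2 6. Service 29; fixed 7; total 36.
{P1, P2}: service 33 + fixed 4 = 37
{P1, P2, P5, P6}: M1→P1 8, M2→P6 7, M3→P1 4, M4→P5 3, M5→P2 6. Service 28; fixed 11; total 39.
{P1, P2, P3, P4, P5, P6}: service 24 + fixed 28 = 52
No other subset beats 36.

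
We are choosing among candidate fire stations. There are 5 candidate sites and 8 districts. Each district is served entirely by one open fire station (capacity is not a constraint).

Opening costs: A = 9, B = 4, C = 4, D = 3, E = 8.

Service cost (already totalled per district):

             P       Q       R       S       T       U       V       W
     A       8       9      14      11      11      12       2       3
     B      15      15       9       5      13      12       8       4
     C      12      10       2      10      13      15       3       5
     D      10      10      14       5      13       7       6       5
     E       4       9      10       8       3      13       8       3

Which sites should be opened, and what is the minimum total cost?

Open C, D and E; minimum total cost 51.

For any fixed open set, each district goes to its cheapest open site; total = fixed + service.
{C, D, E}: P→E 4, Q→E 9, R→C 2, S→D 5, T→E 3, U→D 7, V→C 3, W→E 3. Service 36; fixed 15; total 51.
{B, C, D, E}: P→E 4, Q→E 9, R→C 2, S→B 5, T→E 3, U→D 7, V→C 3, W→E 3. Service 36; fixed 19; total 55.
{B, C, E}: P→E 4, Q→E 9, R→C 2, S→B 5, T→E 3, U→B 12, V→C 3, W→E 3. Service 41; fixed 16; total 57.
{A, B, C, D, E}: service 35 + fixed 28 = 63
No other subset beats 51.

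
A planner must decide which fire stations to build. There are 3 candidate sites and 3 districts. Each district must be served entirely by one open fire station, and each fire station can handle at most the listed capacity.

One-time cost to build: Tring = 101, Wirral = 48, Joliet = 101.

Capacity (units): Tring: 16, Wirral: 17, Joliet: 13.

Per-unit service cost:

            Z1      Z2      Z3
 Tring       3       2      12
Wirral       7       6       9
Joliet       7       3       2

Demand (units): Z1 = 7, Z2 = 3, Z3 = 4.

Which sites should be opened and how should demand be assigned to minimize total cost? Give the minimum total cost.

Open {Wirral}: Z1→Wirral 7·7=49, Z2→Wirral 6·3=18, Z3→Wirral 9·4=36.
Loads: Wirral carries 14/17. Service 103; fixed 48; total 151.
Next best feasible plan costs 176.

Minimum total cost: 151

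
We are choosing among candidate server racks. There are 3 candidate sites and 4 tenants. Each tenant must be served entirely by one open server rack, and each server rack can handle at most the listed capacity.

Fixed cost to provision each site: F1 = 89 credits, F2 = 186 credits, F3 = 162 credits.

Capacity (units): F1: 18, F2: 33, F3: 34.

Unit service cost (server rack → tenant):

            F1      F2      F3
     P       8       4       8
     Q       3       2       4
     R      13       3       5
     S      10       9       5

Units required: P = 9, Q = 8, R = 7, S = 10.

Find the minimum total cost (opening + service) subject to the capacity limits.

Minimum total cost: 351

Open {F3}: P→F3 8·9=72, Q→F3 4·8=32, R→F3 5·7=35, S→F3 5·10=50.
Loads: F3 carries 34/34. Service 189; fixed 162; total 351.
Next best feasible plan costs 432.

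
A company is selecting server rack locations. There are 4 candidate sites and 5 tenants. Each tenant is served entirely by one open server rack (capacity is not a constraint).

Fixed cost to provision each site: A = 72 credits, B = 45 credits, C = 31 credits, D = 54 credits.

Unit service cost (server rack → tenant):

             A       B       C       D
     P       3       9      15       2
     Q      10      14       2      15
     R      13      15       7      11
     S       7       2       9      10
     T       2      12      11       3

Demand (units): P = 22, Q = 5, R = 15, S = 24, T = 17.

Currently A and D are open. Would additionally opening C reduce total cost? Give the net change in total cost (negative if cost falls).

Current service cost with {A, D}: 461.
Adding C: each tenant re-picks its cheapest; new service cost 361, saving 100.
Extra fixed cost: 31. Net change = 31 − 100 = -69.
(Totals: 587 → 518.)

Yes — net change −69 (cost falls by 69).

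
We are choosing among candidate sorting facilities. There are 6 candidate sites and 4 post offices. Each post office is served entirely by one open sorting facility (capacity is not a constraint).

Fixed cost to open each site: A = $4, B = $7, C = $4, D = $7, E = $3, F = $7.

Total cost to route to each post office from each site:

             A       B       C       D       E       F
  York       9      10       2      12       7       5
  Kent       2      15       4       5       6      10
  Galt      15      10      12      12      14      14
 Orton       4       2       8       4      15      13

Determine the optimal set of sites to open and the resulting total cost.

Open A and C; minimum total cost 28.

For any fixed open set, each post office goes to its cheapest open site; total = fixed + service.
{A, C}: York→C 2, Kent→A 2, Galt→C 12, Orton→A 4. Service 20; fixed 8; total 28.
{B, C}: service 18 + fixed 11 = 29
{C}: service 26 + fixed 4 = 30
{A, B, C, D, E, F}: service 16 + fixed 32 = 48
No other subset beats 28.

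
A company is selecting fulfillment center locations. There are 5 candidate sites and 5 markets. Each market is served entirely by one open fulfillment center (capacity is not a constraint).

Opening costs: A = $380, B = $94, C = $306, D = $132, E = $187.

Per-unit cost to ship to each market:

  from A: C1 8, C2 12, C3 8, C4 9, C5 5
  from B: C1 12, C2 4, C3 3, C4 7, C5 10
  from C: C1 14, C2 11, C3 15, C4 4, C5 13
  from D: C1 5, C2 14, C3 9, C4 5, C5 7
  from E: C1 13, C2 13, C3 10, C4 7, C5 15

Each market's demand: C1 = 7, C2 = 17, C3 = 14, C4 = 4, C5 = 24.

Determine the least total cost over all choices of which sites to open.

For any fixed open set, each market goes to its cheapest open site; total = fixed + service.
{B}: C1→B 12·7=84, C2→B 4·17=68, C3→B 3·14=42, C4→B 7·4=28, C5→B 10·24=240. Service 462; fixed 94; total 556.
{B, D}: C1→D 5·7=35, C2→B 4·17=68, C3→B 3·14=42, C4→D 5·4=20, C5→D 7·24=168. Service 333; fixed 226; total 559.
{D}: C1→D 5·7=35, C2→D 14·17=238, C3→D 9·14=126, C4→D 5·4=20, C5→D 7·24=168. Service 587; fixed 132; total 719.
{A, B, C, D, E}: service 281 + fixed 1099 = 1380
No other subset beats 556.

Minimum total cost: 556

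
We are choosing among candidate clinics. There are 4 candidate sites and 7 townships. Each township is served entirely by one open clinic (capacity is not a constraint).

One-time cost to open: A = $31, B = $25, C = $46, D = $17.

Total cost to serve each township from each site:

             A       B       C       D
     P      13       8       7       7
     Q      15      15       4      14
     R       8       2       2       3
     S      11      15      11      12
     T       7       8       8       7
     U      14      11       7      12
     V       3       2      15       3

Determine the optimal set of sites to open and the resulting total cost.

For any fixed open set, each township goes to its cheapest open site; total = fixed + service.
{D}: P→D 7, Q→D 14, R→D 3, S→D 12, T→D 7, U→D 12, V→D 3. Service 58; fixed 17; total 75.
{B}: service 61 + fixed 25 = 86
{B, D}: service 55 + fixed 42 = 97
{A, B, C, D}: P→C 7, Q→C 4, R→B 2, S→A 11, T→A 7, U→C 7, V→B 2. Service 40; fixed 119; total 159.
No other subset beats 75.

Open D only; minimum total cost 75.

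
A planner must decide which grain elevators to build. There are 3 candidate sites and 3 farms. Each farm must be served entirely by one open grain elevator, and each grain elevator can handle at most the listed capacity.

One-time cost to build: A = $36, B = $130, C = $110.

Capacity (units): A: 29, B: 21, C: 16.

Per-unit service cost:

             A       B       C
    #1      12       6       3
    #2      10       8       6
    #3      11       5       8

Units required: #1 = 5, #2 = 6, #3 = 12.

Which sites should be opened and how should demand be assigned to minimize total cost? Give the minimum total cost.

Minimum total cost: 288

Open {A}: #1→A 12·5=60, #2→A 10·6=60, #3→A 11·12=132.
Loads: A carries 23/29. Service 252; fixed 36; total 288.
Next best feasible plan costs 316.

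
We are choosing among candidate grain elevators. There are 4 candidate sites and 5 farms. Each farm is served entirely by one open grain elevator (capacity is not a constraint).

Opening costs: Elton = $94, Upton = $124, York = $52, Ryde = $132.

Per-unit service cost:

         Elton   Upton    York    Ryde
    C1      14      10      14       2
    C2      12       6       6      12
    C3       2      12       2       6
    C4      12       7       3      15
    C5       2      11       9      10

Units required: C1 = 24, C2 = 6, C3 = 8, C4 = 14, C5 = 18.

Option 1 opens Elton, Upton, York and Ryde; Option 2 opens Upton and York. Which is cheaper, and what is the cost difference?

Option 1: {Elton, Upton, York, Ryde}: C1→Ryde 2·24=48, C2→Upton 6·6=36, C3→Elton 2·8=16, C4→York 3·14=42, C5→Elton 2·18=36. Service 178; fixed 402; total 580.
Option 2: {Upton, York}: C1→Upton 10·24=240, C2→Upton 6·6=36, C3→York 2·8=16, C4→York 3·14=42, C5→York 9·18=162. Service 496; fixed 176; total 672.
Difference: |580 − 672| = 92.

Option 1 is cheaper by 92.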